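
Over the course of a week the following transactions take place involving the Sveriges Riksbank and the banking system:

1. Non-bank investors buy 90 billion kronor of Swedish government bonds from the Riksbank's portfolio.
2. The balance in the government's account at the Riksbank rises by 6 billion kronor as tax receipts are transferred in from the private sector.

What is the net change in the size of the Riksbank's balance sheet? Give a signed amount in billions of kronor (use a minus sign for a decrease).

Asset sale (to non-banks) 90 billion kronor: a Riksbank asset is shed → −90B.
Government account inflow 6 billion kronor: only the composition of liabilities changes → 0.
Net: −90 + 0 = -90 billion.

-90 billion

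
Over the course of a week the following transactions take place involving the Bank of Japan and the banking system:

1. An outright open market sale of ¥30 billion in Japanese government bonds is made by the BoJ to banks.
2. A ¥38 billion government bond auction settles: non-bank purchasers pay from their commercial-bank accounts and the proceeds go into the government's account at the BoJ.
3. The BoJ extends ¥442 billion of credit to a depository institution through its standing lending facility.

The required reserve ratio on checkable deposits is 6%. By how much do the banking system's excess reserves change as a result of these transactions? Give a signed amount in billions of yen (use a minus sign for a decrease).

+¥376.28 billion

OMO sale (to banks) ¥30 billion: reserves −¥30B, deposits 0.
Government account inflow ¥38 billion: reserves −¥38B, deposits −¥38B.
Discount-window loan ¥442 billion: reserves +¥442B, deposits 0.
Totals: Δreserves = +¥374B, Δdeposits = −¥38B.
Δrequired reserves = 6% × −¥38B = −¥2.28B.
Δexcess reserves = Δreserves − Δrequired = +¥374B − (−¥2.28B) = +¥376.28 billion.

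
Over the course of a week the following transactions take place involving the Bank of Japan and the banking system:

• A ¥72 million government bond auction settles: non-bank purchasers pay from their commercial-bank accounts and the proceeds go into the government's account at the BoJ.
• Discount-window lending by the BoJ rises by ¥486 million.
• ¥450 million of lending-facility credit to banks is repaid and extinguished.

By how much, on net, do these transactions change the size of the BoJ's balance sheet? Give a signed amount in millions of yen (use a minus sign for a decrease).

BoJ balance sheet:
  Assets:      Loans to banks +¥36M
  Liabilities: Bank reserves −¥36M, Government deposits +¥72M
Commercial banking system:
  Assets:      Reserves at CB −¥36M
  Liabilities: Checkable deposits −¥72M, Borrowings from CB +¥36M
Change in total BoJ assets = +¥36 million.

+¥36 million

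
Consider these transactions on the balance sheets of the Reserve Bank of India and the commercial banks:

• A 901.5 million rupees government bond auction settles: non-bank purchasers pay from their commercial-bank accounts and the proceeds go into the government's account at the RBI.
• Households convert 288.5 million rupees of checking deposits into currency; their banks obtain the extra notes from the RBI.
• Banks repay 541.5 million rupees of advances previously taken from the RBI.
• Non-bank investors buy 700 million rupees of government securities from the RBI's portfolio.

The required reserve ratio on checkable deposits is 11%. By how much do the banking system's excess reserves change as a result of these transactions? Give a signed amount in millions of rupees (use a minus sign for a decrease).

Government account inflow 901.5 million rupees: reserves −901.5M, deposits −901.5M.
Currency withdrawal 288.5 million rupees: reserves −288.5M, deposits −288.5M.
Discount-window repayment 541.5 million rupees: reserves −541.5M, deposits 0.
Asset sale (to non-banks) 700 million rupees: reserves −700M, deposits −700M.
Totals: Δreserves = −2431.5M, Δdeposits = −1890M.
Δrequired reserves = 11% × −1890M = −207.9M.
Δexcess reserves = Δreserves − Δrequired = −2431.5M − (−207.9M) = -2223.6 million.

-2223.6 million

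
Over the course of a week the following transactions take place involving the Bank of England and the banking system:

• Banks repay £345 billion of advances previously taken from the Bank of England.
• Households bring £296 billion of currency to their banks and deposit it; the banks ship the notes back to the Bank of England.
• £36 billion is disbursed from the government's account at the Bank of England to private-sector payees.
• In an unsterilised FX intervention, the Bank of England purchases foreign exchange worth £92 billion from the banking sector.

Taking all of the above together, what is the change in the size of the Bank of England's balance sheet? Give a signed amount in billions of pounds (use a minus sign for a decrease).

Discount-window repayment £345 billion: a Bank of England asset is shed → −£345B.
Currency deposit £296 billion: only the composition of liabilities changes → 0.
Government spending £36 billion: only the composition of liabilities changes → 0.
FX purchase £92 billion: a Bank of England asset is acquired → +£92B.
Net: −345 + 0 + 0 + 92 = -£253 billion.

-£253 billion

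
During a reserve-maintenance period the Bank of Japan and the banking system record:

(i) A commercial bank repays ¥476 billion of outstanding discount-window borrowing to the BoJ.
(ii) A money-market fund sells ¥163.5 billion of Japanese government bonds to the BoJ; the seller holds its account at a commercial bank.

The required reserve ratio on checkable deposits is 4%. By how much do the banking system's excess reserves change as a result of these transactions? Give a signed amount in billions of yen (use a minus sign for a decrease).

Discount-window repayment ¥476 billion: reserves −¥476B, deposits 0.
Asset purchase (from non-banks) ¥163.5 billion: reserves +¥163.5B, deposits +¥163.5B.
Totals: Δreserves = −¥312.5B, Δdeposits = +¥163.5B.
Δrequired reserves = 4% × +¥163.5B = +¥6.54B.
Δexcess reserves = Δreserves − Δrequired = −¥312.5B − (+¥6.54B) = -¥319.04 billion.

-¥319.04 billion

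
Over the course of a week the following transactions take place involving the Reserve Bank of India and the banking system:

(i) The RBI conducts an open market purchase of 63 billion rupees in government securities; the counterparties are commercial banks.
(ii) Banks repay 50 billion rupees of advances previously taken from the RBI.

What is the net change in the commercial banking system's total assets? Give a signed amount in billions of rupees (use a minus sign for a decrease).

-50 billion

OMO purchase (from banks) 63 billion rupees: just an asset swap on bank balance sheets → 0.
Discount-window repayment 50 billion rupees: bank balance sheets shrink → −50B.
Net: 0 − 50 = -50 billion.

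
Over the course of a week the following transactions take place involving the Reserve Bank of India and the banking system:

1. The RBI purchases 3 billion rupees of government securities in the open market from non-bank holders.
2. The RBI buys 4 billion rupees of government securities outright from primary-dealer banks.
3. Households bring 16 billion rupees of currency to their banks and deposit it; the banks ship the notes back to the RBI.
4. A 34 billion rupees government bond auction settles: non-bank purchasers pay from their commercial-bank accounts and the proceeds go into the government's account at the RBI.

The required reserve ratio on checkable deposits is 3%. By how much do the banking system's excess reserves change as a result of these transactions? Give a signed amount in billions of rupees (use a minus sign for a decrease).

Asset purchase (from non-banks) 3 billion rupees: reserves +3B, deposits +3B.
OMO purchase (from banks) 4 billion rupees: reserves +4B, deposits 0.
Currency deposit 16 billion rupees: reserves +16B, deposits +16B.
Government account inflow 34 billion rupees: reserves −34B, deposits −34B.
Totals: Δreserves = −11B, Δdeposits = −15B.
Δrequired reserves = 3% × −15B = −0.45B.
Δexcess reserves = Δreserves − Δrequired = −11B − (−0.45B) = -10.55 billion.

-10.55 billion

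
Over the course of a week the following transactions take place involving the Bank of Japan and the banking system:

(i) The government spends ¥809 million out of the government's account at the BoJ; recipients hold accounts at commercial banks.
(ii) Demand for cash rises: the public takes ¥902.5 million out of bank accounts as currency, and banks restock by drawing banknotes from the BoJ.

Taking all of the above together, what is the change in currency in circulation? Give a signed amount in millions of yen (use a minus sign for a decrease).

Government spending ¥809 million: no currency enters or leaves circulation → 0.
Currency withdrawal ¥902.5 million: notes leave the central bank → +¥902.5M.
Net: 0 + 902.5 = +¥902.5 million.

+¥902.5 million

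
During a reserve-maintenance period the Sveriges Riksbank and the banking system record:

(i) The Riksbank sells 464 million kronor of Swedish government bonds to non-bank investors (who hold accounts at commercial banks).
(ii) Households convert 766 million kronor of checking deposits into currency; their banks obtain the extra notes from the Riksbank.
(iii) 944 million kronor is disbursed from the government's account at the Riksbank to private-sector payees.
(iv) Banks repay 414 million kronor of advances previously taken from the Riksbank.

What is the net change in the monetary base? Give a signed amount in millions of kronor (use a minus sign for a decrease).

+66 million

Asset sale (to non-banks) 464 million kronor: Riksbank balance sheet contracts → −464M.
Currency withdrawal 766 million kronor: just a shift between currency and reserves — both are base money → 0.
Government spending 944 million kronor: a non-base liability converts back to reserves → +944M.
Discount-window repayment 414 million kronor: Riksbank balance sheet contracts → −414M.
Net: −464 + 0 + 944 − 414 = +66 million.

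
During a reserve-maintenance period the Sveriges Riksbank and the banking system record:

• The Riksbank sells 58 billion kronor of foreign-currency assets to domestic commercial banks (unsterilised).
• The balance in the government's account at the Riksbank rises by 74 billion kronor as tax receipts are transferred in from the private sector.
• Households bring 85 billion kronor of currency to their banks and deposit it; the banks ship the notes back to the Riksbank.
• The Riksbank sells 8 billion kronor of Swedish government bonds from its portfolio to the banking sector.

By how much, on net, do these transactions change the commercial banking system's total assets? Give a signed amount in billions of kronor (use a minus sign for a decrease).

Riksbank balance sheet:
  Assets:      Securities −8B, Foreign assets −58B
  Liabilities: Bank reserves −55B, Currency in circulation −85B, Government deposits +74B
Commercial banking system:
  Assets:      Reserves at CB −55B, Securities +8B, Foreign assets +58B
  Liabilities: Checkable deposits +11B
Change in total bank assets = +11 billion.

+11 billion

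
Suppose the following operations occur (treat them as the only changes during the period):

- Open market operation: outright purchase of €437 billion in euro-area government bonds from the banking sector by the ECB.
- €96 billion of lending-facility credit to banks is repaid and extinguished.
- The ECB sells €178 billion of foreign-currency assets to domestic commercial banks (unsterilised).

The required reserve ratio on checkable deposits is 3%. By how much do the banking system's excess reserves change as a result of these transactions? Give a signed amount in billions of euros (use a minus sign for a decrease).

OMO purchase (from banks) €437 billion: reserves +€437B, deposits 0.
Discount-window repayment €96 billion: reserves −€96B, deposits 0.
FX sale €178 billion: reserves −€178B, deposits 0.
Totals: Δreserves = +€163B, Δdeposits = 0.
Δrequired reserves = 3% × 0 = 0.
Δexcess reserves = Δreserves − Δrequired = +€163B − (0) = +€163 billion.

+€163 billion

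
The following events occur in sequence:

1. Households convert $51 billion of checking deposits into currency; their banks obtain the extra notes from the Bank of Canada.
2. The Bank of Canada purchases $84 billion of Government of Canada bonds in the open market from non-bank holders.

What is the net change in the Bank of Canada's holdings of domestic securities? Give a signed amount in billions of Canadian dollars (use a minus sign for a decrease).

+$84 billion

Currency withdrawal $51 billion: the Bank of Canada's securities portfolio is untouched → 0.
Asset purchase (from non-banks) $84 billion: securities added to the Bank of Canada's portfolio → +$84B.
Net: 0 + 84 = +$84 billion.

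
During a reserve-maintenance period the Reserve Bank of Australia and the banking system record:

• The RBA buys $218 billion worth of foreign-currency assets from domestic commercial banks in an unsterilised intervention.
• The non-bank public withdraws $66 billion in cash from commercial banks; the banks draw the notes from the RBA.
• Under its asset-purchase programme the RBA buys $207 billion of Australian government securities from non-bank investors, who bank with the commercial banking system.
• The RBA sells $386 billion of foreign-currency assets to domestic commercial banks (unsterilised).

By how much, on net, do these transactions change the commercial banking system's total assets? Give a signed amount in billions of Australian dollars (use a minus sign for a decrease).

FX purchase $218 billion: just an asset swap on bank balance sheets → 0.
Currency withdrawal $66 billion: bank balance sheets shrink → −$66B.
Asset purchase (from non-banks) $207 billion: bank balance sheets expand → +$207B.
FX sale $386 billion: just an asset swap on bank balance sheets → 0.
Net: 0 − 66 + 207 + 0 = +$141 billion.

+$141 billion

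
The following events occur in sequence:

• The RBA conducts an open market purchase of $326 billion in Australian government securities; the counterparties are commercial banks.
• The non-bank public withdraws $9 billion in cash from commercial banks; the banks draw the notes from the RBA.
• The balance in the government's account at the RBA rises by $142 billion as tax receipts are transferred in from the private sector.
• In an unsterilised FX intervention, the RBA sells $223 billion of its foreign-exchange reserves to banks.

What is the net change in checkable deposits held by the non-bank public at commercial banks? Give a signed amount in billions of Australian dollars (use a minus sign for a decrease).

RBA balance sheet:
  Assets:      Securities +$326B, Foreign assets −$223B
  Liabilities: Bank reserves −$48B, Currency in circulation +$9B, Government deposits +$142B
Commercial banking system:
  Assets:      Reserves at CB −$48B, Securities −$326B, Foreign assets +$223B
  Liabilities: Checkable deposits −$151B
So the change in checkable deposits held by the non-bank public at commercial banks is -$151 billion.

-$151 billion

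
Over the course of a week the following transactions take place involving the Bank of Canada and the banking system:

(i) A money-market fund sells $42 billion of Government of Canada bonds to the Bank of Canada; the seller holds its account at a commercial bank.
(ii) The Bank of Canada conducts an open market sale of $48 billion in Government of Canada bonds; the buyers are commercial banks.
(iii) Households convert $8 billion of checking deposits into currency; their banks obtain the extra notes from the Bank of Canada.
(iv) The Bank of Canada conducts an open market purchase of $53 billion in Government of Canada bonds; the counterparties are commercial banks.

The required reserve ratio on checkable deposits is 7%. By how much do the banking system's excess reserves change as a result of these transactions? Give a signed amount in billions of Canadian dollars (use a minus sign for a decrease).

Asset purchase (from non-banks) $42 billion: reserves +$42B, deposits +$42B.
OMO sale (to banks) $48 billion: reserves −$48B, deposits 0.
Currency withdrawal $8 billion: reserves −$8B, deposits −$8B.
OMO purchase (from banks) $53 billion: reserves +$53B, deposits 0.
Totals: Δreserves = +$39B, Δdeposits = +$34B.
Δrequired reserves = 7% × +$34B = +$2.38B.
Δexcess reserves = Δreserves − Δrequired = +$39B − (+$2.38B) = +$36.62 billion.

+$36.62 billion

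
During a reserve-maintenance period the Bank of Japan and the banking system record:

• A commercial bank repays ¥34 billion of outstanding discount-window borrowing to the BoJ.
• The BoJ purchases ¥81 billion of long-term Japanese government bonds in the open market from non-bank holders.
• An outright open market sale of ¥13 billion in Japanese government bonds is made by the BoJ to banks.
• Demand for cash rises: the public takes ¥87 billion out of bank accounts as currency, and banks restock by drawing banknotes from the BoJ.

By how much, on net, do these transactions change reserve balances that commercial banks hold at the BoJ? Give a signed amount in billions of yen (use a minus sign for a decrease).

-¥53 billion

Discount-window repayment ¥34 billion: repayment is debited from reserves → −¥34B.
Asset purchase (from non-banks) ¥81 billion: the BoJ pays by crediting reserve accounts → +¥81B.
OMO sale (to banks) ¥13 billion: the buying banks pay out of their reserve balances → −¥13B.
Currency withdrawal ¥87 billion: banks swap reserves for currency → −¥87B.
Net: −34 + 81 − 13 − 87 = -¥53 billion.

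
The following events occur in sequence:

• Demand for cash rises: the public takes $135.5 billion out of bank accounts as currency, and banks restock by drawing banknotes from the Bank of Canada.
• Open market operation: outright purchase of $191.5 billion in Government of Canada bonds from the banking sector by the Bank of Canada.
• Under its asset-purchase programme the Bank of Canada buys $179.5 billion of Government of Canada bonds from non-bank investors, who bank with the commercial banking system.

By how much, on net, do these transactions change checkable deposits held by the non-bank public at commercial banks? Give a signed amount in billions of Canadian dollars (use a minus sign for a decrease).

Bank of Canada balance sheet:
  Assets:      Securities +$371B
  Liabilities: Bank reserves +$235.5B, Currency in circulation +$135.5B
Commercial banking system:
  Assets:      Reserves at CB +$235.5B, Securities −$191.5B
  Liabilities: Checkable deposits +$44B
So the change in checkable deposits held by the non-bank public at commercial banks is +$44 billion.

+$44 billion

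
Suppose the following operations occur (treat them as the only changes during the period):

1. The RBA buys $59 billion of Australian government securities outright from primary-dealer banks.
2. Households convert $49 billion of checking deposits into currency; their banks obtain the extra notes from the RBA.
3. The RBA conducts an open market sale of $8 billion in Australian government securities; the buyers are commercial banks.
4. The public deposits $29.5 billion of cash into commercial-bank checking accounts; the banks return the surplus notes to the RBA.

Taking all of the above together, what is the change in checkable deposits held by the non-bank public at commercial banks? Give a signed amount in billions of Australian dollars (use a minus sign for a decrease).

RBA balance sheet:
  Assets:      Securities +$51B
  Liabilities: Bank reserves +$31.5B, Currency in circulation +$19.5B
Commercial banking system:
  Assets:      Reserves at CB +$31.5B, Securities −$51B
  Liabilities: Checkable deposits −$19.5B
So the change in checkable deposits held by the non-bank public at commercial banks is -$19.5 billion.

-$19.5 billion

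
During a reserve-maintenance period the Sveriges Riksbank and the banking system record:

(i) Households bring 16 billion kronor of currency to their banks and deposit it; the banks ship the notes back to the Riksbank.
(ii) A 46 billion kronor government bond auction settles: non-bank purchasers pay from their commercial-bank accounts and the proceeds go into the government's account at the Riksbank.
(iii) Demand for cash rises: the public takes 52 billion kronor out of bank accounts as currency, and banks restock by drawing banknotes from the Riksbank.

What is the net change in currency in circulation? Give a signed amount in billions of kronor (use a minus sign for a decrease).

Currency deposit 16 billion kronor: notes return to the central bank → −16B.
Government account inflow 46 billion kronor: no currency enters or leaves circulation → 0.
Currency withdrawal 52 billion kronor: notes leave the central bank → +52B.
Net: −16 + 0 + 52 = +36 billion.

+36 billion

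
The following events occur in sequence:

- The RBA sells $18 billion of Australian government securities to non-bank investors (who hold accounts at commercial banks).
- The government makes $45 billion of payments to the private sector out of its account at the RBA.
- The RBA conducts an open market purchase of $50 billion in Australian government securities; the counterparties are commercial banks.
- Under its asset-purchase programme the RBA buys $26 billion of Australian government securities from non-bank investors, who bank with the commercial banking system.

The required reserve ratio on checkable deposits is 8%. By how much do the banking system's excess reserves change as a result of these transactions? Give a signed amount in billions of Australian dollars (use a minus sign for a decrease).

+$98.76 billion

Asset sale (to non-banks) $18 billion: reserves −$18B, deposits −$18B.
Government spending $45 billion: reserves +$45B, deposits +$45B.
OMO purchase (from banks) $50 billion: reserves +$50B, deposits 0.
Asset purchase (from non-banks) $26 billion: reserves +$26B, deposits +$26B.
Totals: Δreserves = +$103B, Δdeposits = +$53B.
Δrequired reserves = 8% × +$53B = +$4.24B.
Δexcess reserves = Δreserves − Δrequired = +$103B − (+$4.24B) = +$98.76 billion.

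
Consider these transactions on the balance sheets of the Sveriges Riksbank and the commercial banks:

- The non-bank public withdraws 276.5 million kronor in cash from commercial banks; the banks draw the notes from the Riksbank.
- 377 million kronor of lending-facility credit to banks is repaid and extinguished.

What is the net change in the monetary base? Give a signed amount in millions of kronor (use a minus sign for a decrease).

Riksbank balance sheet:
  Assets:      Loans to banks −377M
  Liabilities: Bank reserves −653.5M, Currency in circulation +276.5M
Monetary base = currency + reserves: +276.5M + (−653.5M) = -377 million.

-377 million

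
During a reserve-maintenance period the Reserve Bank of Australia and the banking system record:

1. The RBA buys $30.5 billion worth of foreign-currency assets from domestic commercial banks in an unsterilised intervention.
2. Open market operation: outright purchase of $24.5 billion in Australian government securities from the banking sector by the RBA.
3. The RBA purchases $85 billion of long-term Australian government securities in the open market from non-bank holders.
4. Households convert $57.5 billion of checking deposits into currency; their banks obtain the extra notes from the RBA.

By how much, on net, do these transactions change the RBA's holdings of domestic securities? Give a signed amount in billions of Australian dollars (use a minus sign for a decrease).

+$109.5 billion

FX purchase $30.5 billion: the RBA's securities portfolio is untouched → 0.
OMO purchase (from banks) $24.5 billion: securities added to the RBA's portfolio → +$24.5B.
Asset purchase (from non-banks) $85 billion: securities added to the RBA's portfolio → +$85B.
Currency withdrawal $57.5 billion: the RBA's securities portfolio is untouched → 0.
Net: 0 + 24.5 + 85 + 0 = +$109.5 billion.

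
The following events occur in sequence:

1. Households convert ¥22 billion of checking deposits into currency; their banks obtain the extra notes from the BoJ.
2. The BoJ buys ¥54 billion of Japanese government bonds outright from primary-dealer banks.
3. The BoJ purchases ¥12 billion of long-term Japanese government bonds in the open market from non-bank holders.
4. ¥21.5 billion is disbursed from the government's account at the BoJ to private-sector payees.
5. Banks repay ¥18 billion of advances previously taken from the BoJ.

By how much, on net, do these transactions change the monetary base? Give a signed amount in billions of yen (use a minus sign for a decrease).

Currency withdrawal ¥22 billion: just a shift between currency and reserves — both are base money → 0.
OMO purchase (from banks) ¥54 billion: BoJ balance sheet expands → +¥54B.
Asset purchase (from non-banks) ¥12 billion: BoJ balance sheet expands → +¥12B.
Government spending ¥21.5 billion: a non-base liability converts back to reserves → +¥21.5B.
Discount-window repayment ¥18 billion: BoJ balance sheet contracts → −¥18B.
Net: 0 + 54 + 12 + 21.5 − 18 = +¥69.5 billion.

+¥69.5 billion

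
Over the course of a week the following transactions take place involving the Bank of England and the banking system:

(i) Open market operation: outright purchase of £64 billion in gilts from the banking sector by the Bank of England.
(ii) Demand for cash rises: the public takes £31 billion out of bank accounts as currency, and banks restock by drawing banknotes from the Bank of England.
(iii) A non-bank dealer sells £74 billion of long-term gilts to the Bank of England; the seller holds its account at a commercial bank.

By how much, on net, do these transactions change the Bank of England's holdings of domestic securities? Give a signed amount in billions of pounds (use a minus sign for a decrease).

Bank of England balance sheet:
  Assets:      Securities +£138B
  Liabilities: Bank reserves +£107B, Currency in circulation +£31B
So the change in the Bank of England's holdings of domestic securities is +£138 billion.

+£138 billion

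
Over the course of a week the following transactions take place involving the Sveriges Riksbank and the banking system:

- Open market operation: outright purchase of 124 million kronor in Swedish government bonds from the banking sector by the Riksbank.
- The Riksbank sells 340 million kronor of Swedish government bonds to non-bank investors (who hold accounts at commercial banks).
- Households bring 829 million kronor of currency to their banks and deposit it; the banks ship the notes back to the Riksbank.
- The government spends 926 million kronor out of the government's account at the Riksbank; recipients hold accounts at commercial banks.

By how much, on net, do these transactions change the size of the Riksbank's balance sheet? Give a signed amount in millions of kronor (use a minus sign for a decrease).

OMO purchase (from banks) 124 million kronor: a Riksbank asset is acquired → +124M.
Asset sale (to non-banks) 340 million kronor: a Riksbank asset is shed → −340M.
Currency deposit 829 million kronor: only the composition of liabilities changes → 0.
Government spending 926 million kronor: only the composition of liabilities changes → 0.
Net: 124 − 340 + 0 + 0 = -216 million.

-216 million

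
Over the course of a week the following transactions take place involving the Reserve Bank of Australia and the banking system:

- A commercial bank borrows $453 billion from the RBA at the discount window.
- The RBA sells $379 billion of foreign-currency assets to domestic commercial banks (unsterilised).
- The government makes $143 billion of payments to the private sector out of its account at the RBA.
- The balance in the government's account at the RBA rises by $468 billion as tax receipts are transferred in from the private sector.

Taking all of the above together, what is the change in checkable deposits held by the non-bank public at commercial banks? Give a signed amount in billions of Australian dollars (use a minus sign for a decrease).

-$325 billion

RBA balance sheet:
  Assets:      Loans to banks +$453B, Foreign assets −$379B
  Liabilities: Bank reserves −$251B, Government deposits +$325B
Commercial banking system:
  Assets:      Reserves at CB −$251B, Foreign assets +$379B
  Liabilities: Checkable deposits −$325B, Borrowings from CB +$453B
So the change in checkable deposits held by the non-bank public at commercial banks is -$325 billion.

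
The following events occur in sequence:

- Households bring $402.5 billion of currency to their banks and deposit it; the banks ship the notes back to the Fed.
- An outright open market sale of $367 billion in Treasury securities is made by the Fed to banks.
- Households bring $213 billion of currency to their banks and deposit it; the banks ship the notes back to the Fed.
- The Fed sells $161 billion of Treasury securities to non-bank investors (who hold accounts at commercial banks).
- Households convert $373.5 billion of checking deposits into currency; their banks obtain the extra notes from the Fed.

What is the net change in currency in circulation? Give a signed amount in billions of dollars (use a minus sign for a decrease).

-$242 billion

Currency deposit $402.5 billion: notes return to the central bank → −$402.5B.
OMO sale (to banks) $367 billion: no currency enters or leaves circulation → 0.
Currency deposit $213 billion: notes return to the central bank → −$213B.
Asset sale (to non-banks) $161 billion: no currency enters or leaves circulation → 0.
Currency withdrawal $373.5 billion: notes leave the central bank → +$373.5B.
Net: −402.5 + 0 − 213 + 0 + 373.5 = -$242 billion.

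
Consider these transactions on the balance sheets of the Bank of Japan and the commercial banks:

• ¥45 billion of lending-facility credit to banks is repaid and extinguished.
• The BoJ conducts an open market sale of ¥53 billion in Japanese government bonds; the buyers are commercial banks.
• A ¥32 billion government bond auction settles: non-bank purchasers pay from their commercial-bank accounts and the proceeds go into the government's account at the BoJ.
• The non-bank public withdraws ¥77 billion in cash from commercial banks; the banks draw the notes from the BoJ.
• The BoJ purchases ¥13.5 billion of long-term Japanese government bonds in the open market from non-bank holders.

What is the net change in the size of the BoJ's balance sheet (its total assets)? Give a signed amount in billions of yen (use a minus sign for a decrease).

-¥84.5 billion

Discount-window repayment ¥45 billion: a BoJ asset is shed → −¥45B.
OMO sale (to banks) ¥53 billion: a BoJ asset is shed → −¥53B.
Government account inflow ¥32 billion: only the composition of liabilities changes → 0.
Currency withdrawal ¥77 billion: only the composition of liabilities changes → 0.
Asset purchase (from non-banks) ¥13.5 billion: a BoJ asset is acquired → +¥13.5B.
Net: −45 − 53 + 0 + 0 + 13.5 = -¥84.5 billion.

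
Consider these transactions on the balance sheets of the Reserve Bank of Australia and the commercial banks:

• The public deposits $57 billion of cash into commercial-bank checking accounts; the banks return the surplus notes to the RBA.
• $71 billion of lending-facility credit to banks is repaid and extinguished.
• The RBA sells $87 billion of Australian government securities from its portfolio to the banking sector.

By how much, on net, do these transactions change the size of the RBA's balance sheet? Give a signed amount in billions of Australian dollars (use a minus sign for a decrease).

-$158 billion

RBA balance sheet:
  Assets:      Securities −$87B, Loans to banks −$71B
  Liabilities: Bank reserves −$101B, Currency in circulation −$57B
Commercial banking system:
  Assets:      Reserves at CB −$101B, Securities +$87B
  Liabilities: Checkable deposits +$57B, Borrowings from CB −$71B
Change in total RBA assets = -$158 billion.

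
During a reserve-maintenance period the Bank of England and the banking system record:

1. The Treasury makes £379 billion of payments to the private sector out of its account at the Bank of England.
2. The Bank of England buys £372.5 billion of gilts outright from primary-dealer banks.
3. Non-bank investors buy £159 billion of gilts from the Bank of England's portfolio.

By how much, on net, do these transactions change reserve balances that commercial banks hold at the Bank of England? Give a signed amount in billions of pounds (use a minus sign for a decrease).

+£592.5 billion

Bank of England balance sheet:
  Assets:      Securities +£213.5B
  Liabilities: Bank reserves +£592.5B, Government deposits −£379B
So the change in reserve balances that commercial banks hold at the Bank of England is +£592.5 billion.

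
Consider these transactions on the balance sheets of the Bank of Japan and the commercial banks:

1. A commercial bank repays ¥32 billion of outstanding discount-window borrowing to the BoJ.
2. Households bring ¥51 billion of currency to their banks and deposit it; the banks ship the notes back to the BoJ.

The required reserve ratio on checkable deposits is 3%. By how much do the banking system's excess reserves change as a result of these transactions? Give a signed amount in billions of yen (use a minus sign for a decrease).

+¥17.47 billion

Discount-window repayment ¥32 billion: reserves −¥32B, deposits 0.
Currency deposit ¥51 billion: reserves +¥51B, deposits +¥51B.
Totals: Δreserves = +¥19B, Δdeposits = +¥51B.
Δrequired reserves = 3% × +¥51B = +¥1.53B.
Δexcess reserves = Δreserves − Δrequired = +¥19B − (+¥1.53B) = +¥17.47 billion.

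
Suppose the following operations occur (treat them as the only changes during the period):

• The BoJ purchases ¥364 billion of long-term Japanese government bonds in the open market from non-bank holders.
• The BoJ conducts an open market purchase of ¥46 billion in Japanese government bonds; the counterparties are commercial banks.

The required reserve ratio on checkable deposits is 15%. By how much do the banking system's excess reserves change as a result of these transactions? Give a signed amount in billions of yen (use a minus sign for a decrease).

Asset purchase (from non-banks) ¥364 billion: reserves +¥364B, deposits +¥364B.
OMO purchase (from banks) ¥46 billion: reserves +¥46B, deposits 0.
Totals: Δreserves = +¥410B, Δdeposits = +¥364B.
Δrequired reserves = 15% × +¥364B = +¥54.6B.
Δexcess reserves = Δreserves − Δrequired = +¥410B − (+¥54.6B) = +¥355.4 billion.

+¥355.4 billion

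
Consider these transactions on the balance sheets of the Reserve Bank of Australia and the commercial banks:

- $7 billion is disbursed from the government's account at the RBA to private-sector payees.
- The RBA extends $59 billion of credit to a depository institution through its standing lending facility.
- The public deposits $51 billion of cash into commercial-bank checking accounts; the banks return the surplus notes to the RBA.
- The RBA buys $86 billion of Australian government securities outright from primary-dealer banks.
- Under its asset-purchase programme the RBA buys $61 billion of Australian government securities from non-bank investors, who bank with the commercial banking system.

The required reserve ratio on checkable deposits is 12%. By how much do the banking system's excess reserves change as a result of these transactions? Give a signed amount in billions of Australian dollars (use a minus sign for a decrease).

+$249.72 billion

Government spending $7 billion: reserves +$7B, deposits +$7B.
Discount-window loan $59 billion: reserves +$59B, deposits 0.
Currency deposit $51 billion: reserves +$51B, deposits +$51B.
OMO purchase (from banks) $86 billion: reserves +$86B, deposits 0.
Asset purchase (from non-banks) $61 billion: reserves +$61B, deposits +$61B.
Totals: Δreserves = +$264B, Δdeposits = +$119B.
Δrequired reserves = 12% × +$119B = +$14.28B.
Δexcess reserves = Δreserves − Δrequired = +$264B − (+$14.28B) = +$249.72 billion.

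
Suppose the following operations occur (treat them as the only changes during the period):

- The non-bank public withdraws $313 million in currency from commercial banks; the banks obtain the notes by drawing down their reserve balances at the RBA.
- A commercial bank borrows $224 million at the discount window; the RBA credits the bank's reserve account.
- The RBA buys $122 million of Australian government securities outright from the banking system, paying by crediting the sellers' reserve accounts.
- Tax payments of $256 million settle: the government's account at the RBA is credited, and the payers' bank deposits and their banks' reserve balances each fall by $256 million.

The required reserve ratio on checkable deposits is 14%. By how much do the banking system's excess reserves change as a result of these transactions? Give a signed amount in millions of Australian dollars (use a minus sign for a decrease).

Currency withdrawal $313 million: reserves −$313M, deposits −$313M.
Discount-window loan $224 million: reserves +$224M, deposits 0.
OMO purchase (from banks) $122 million: reserves +$122M, deposits 0.
Government account inflow $256 million: reserves −$256M, deposits −$256M.
Totals: Δreserves = −$223M, Δdeposits = −$569M.
Δrequired reserves = 14% × −$569M = −$79.66M.
Δexcess reserves = Δreserves − Δrequired = −$223M − (−$79.66M) = -$143.34 million.

-$143.34 million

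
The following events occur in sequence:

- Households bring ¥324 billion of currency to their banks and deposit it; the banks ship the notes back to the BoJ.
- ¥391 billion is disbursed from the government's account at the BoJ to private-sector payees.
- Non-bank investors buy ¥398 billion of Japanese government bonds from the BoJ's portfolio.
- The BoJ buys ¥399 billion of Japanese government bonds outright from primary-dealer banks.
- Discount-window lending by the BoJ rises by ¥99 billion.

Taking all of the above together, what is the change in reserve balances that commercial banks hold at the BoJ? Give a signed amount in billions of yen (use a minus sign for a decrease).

Currency deposit ¥324 billion: returned notes are swapped for reserve credit → +¥324B.
Government spending ¥391 billion: government payments flow into bank reserve accounts → +¥391B.
Asset sale (to non-banks) ¥398 billion: the non-bank buyers' banks settle from reserves → −¥398B.
OMO purchase (from banks) ¥399 billion: the BoJ pays by crediting reserve accounts → +¥399B.
Discount-window loan ¥99 billion: the loan is credited to the bank's reserve account → +¥99B.
Net: 324 + 391 − 398 + 399 + 99 = +¥815 billion.

+¥815 billion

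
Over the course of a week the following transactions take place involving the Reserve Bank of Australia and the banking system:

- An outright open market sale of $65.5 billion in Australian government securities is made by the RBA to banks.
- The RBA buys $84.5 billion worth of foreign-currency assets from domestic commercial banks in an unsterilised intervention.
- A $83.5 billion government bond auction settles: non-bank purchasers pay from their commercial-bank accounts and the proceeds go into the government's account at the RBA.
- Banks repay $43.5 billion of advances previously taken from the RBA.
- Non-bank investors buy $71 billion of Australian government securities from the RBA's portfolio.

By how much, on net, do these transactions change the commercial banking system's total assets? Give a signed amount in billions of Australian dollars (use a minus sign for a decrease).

RBA balance sheet:
  Assets:      Securities −$136.5B, Loans to banks −$43.5B, Foreign assets +$84.5B
  Liabilities: Bank reserves −$179B, Government deposits +$83.5B
Commercial banking system:
  Assets:      Reserves at CB −$179B, Securities +$65.5B, Foreign assets −$84.5B
  Liabilities: Checkable deposits −$154.5B, Borrowings from CB −$43.5B
Change in total bank assets = -$198 billion.

-$198 billion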